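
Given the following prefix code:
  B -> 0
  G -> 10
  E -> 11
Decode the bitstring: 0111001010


Decoding step by step:
Bits 0 -> B
Bits 11 -> E
Bits 10 -> G
Bits 0 -> B
Bits 10 -> G
Bits 10 -> G


Decoded message: BEGBGG


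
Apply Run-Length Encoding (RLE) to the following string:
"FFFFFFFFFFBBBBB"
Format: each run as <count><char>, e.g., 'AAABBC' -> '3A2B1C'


Scanning runs left to right:
  i=0: run of 'F' x 10 -> '10F'
  i=10: run of 'B' x 5 -> '5B'

RLE = 10F5B


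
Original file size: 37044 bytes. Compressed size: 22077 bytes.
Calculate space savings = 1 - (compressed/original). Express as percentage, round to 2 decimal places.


ratio = compressed/original = 22077/37044 = 0.595967
savings = 1 - ratio = 1 - 0.595967 = 0.404033
as a percentage: 0.404033 * 100 = 40.4%

Space savings = 1 - 22077/37044 = 40.4%


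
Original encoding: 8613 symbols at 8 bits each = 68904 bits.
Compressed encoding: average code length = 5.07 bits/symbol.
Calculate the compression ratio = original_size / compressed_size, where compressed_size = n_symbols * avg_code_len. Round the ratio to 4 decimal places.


original_size = n_symbols * orig_bits = 8613 * 8 = 68904 bits
compressed_size = n_symbols * avg_code_len = 8613 * 5.07 = 43667.91 bits
ratio = original_size / compressed_size = 68904 / 43667.91 = 1.5779

Compression ratio = 1.5779


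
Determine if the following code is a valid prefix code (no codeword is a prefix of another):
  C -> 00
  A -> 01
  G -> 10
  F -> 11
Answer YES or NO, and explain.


Checking each pair (does one codeword prefix another?):
  C='00' vs A='01': no prefix
  C='00' vs G='10': no prefix
  C='00' vs F='11': no prefix
  A='01' vs C='00': no prefix
  A='01' vs G='10': no prefix
  A='01' vs F='11': no prefix
  G='10' vs C='00': no prefix
  G='10' vs A='01': no prefix
  G='10' vs F='11': no prefix
  F='11' vs C='00': no prefix
  F='11' vs A='01': no prefix
  F='11' vs G='10': no prefix
No violation found over all pairs.

YES -- this is a valid prefix code. No codeword is a prefix of any other codeword.


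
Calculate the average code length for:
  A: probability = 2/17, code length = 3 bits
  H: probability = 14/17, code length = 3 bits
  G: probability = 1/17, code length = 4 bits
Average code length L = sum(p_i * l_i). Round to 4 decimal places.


Weighted contributions p_i * l_i:
  A: (2/17) * 3 = 6/17
  H: (14/17) * 3 = 42/17
  G: (1/17) * 4 = 4/17
Sum = (6 + 42 + 4)/17 = 52/17

L = 52/17 = 3.0588 bits/symbol


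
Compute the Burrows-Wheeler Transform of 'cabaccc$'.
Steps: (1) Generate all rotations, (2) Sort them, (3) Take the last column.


Rotations (sorted):
  0: $cabaccc -> last char: c
  1: abaccc$c -> last char: c
  2: accc$cab -> last char: b
  3: baccc$ca -> last char: a
  4: c$cabacc -> last char: c
  5: cabaccc$ -> last char: $
  6: cc$cabac -> last char: c
  7: ccc$caba -> last char: a


BWT = ccbac$ca


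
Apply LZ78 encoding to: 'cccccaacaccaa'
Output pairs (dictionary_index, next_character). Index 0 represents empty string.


LZ78 encoding steps:
Dictionary: {0: ''}
Step 1: w='' (idx 0), next='c' -> output (0, 'c'), add 'c' as idx 1
Step 2: w='c' (idx 1), next='c' -> output (1, 'c'), add 'cc' as idx 2
Step 3: w='cc' (idx 2), next='a' -> output (2, 'a'), add 'cca' as idx 3
Step 4: w='' (idx 0), next='a' -> output (0, 'a'), add 'a' as idx 4
Step 5: w='c' (idx 1), next='a' -> output (1, 'a'), add 'ca' as idx 5
Step 6: w='cca' (idx 3), next='a' -> output (3, 'a'), add 'ccaa' as idx 6


Encoded: [(0, 'c'), (1, 'c'), (2, 'a'), (0, 'a'), (1, 'a'), (3, 'a')]


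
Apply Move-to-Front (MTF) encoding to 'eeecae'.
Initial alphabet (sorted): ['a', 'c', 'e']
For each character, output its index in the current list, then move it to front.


MTF encoding:
'e': index 2 in ['a', 'c', 'e'] -> ['e', 'a', 'c']
'e': index 0 in ['e', 'a', 'c'] -> ['e', 'a', 'c']
'e': index 0 in ['e', 'a', 'c'] -> ['e', 'a', 'c']
'c': index 2 in ['e', 'a', 'c'] -> ['c', 'e', 'a']
'a': index 2 in ['c', 'e', 'a'] -> ['a', 'c', 'e']
'e': index 2 in ['a', 'c', 'e'] -> ['e', 'a', 'c']


Output: [2, 0, 0, 2, 2, 2]


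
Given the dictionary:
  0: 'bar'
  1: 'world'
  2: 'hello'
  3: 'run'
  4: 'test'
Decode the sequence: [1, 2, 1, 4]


Look up each index in the dictionary:
  1 -> 'world'
  2 -> 'hello'
  1 -> 'world'
  4 -> 'test'

Decoded: "world hello world test"


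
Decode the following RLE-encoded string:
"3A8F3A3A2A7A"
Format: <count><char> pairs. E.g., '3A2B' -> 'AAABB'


Expanding each <count><char> pair:
  3A -> 'AAA'
  8F -> 'FFFFFFFF'
  3A -> 'AAA'
  3A -> 'AAA'
  2A -> 'AA'
  7A -> 'AAAAAAA'

Decoded = AAAFFFFFFFFAAAAAAAAAAAAAAA


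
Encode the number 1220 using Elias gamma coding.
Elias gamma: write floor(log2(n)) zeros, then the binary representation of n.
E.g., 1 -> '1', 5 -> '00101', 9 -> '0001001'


num_bits = floor(log2(1220)) + 1 = 11
leading_zeros = num_bits - 1 = 10
binary(1220) = 10011000100

Elias gamma(1220) = '0000000000' + '10011000100' = 000000000010011000100 (21 bits)


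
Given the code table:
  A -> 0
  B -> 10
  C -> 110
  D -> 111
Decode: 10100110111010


Decoding:
10 -> B
10 -> B
0 -> A
110 -> C
111 -> D
0 -> A
10 -> B


Result: BBACDAB


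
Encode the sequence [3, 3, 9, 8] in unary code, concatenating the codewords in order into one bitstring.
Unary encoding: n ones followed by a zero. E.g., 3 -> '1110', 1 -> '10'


Encode each number as n ones followed by a terminating 0:
  3 -> 1110 (4 bits)
  3 -> 1110 (4 bits)
  9 -> 1111111110 (10 bits)
  8 -> 111111110 (9 bits)
Total length = 4 + 4 + 10 + 9 = 27 bits.

Unary([3, 3, 9, 8]) = 111011101111111110111111110 (27 bits)


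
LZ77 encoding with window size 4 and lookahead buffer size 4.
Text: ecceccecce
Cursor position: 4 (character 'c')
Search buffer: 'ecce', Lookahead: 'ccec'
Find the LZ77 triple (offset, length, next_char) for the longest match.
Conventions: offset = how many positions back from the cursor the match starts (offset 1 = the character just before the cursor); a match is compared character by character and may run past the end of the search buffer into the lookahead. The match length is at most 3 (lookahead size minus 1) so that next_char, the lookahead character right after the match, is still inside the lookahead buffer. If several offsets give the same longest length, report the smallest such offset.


Try each offset into the search buffer:
  offset=1 (pos 3, char 'e'): match length 0
  offset=2 (pos 2, char 'c'): match length 1
  offset=3 (pos 1, char 'c'): match length 3
  offset=4 (pos 0, char 'e'): match length 0
Longest match has length 3 at offset 3.
next_char = character at position 4 + 3 = 7 -> 'c'

Best match: offset=3, length=3 (matching 'cce' starting at position 1)
LZ77 triple: (3, 3, 'c')


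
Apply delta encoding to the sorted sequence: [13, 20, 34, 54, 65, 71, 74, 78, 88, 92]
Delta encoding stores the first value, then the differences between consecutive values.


First value: 13
Deltas:
  20 - 13 = 7
  34 - 20 = 14
  54 - 34 = 20
  65 - 54 = 11
  71 - 65 = 6
  74 - 71 = 3
  78 - 74 = 4
  88 - 78 = 10
  92 - 88 = 4


Delta encoded: [13, 7, 14, 20, 11, 6, 3, 4, 10, 4]


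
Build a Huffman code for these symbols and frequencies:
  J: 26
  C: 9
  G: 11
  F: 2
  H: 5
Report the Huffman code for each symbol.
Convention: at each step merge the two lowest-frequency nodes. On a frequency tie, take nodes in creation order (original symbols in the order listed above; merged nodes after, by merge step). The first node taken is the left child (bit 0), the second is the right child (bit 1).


Huffman tree construction:
Step 1: Merge F(2) + H(5) = 7
Step 2: Merge (F+H)(7) + C(9) = 16
Step 3: Merge G(11) + ((F+H)+C)(16) = 27
Step 4: Merge J(26) + (G+((F+H)+C))(27) = 53
Read each symbol's code off the tree from the root (left child = 0, right child = 1).

Codes:
  J: 0 (length 1)
  C: 111 (length 3)
  G: 10 (length 2)
  F: 1100 (length 4)
  H: 1101 (length 4)
Average code length: 103/53 = 1.9434 bits/symbol


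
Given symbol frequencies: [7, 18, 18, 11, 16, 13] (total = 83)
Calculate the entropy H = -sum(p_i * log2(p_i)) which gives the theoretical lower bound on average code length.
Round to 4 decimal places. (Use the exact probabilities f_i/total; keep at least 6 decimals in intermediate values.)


Per-symbol terms -p_i * log2(p_i) with p_i = f_i/83:
  p = 7/83 = 0.084337: log2(p) = -3.567685, -p*log2(p) = 0.300889
  p = 18/83 = 0.216867: log2(p) = -2.205114, -p*log2(p) = 0.478218
  p = 18/83 = 0.216867: log2(p) = -2.205114, -p*log2(p) = 0.478218
  p = 11/83 = 0.132530: log2(p) = -2.915608, -p*log2(p) = 0.386406
  p = 16/83 = 0.192771: log2(p) = -2.375039, -p*log2(p) = 0.457839
  p = 13/83 = 0.156627: log2(p) = -2.674600, -p*log2(p) = 0.418913
H = 0.300889 + 0.478218 + 0.478218 + 0.386406 + 0.457839 + 0.418913 = 2.520483

H = 2.5205 bits/symbol


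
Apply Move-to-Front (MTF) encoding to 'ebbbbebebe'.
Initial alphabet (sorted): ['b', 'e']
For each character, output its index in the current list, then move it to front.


MTF encoding:
'e': index 1 in ['b', 'e'] -> ['e', 'b']
'b': index 1 in ['e', 'b'] -> ['b', 'e']
'b': index 0 in ['b', 'e'] -> ['b', 'e']
'b': index 0 in ['b', 'e'] -> ['b', 'e']
'b': index 0 in ['b', 'e'] -> ['b', 'e']
'e': index 1 in ['b', 'e'] -> ['e', 'b']
'b': index 1 in ['e', 'b'] -> ['b', 'e']
'e': index 1 in ['b', 'e'] -> ['e', 'b']
'b': index 1 in ['e', 'b'] -> ['b', 'e']
'e': index 1 in ['b', 'e'] -> ['e', 'b']


Output: [1, 1, 0, 0, 0, 1, 1, 1, 1, 1]


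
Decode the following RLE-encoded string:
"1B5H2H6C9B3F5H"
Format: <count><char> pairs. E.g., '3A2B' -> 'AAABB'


Expanding each <count><char> pair:
  1B -> 'B'
  5H -> 'HHHHH'
  2H -> 'HH'
  6C -> 'CCCCCC'
  9B -> 'BBBBBBBBB'
  3F -> 'FFF'
  5H -> 'HHHHH'

Decoded = BHHHHHHHCCCCCCBBBBBBBBBFFFHHHHH


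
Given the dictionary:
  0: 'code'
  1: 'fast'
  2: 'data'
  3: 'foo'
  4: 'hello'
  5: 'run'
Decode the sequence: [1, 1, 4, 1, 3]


Look up each index in the dictionary:
  1 -> 'fast'
  1 -> 'fast'
  4 -> 'hello'
  1 -> 'fast'
  3 -> 'foo'

Decoded: "fast fast hello fast foo"


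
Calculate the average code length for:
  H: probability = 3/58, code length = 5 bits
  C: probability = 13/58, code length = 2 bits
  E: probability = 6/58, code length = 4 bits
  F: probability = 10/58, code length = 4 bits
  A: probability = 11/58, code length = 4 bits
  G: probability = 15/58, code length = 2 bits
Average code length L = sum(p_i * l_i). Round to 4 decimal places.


Weighted contributions p_i * l_i:
  H: (3/58) * 5 = 15/58
  C: (13/58) * 2 = 26/58
  E: (6/58) * 4 = 24/58
  F: (10/58) * 4 = 40/58
  A: (11/58) * 4 = 44/58
  G: (15/58) * 2 = 30/58
Sum = (15 + 26 + 24 + 40 + 44 + 30)/58 = 179/58

L = 179/58 = 3.0862 bits/symbol


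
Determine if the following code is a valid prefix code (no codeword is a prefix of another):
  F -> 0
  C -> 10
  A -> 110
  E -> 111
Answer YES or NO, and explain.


Checking each pair (does one codeword prefix another?):
  F='0' vs C='10': no prefix
  F='0' vs A='110': no prefix
  F='0' vs E='111': no prefix
  C='10' vs F='0': no prefix
  C='10' vs A='110': no prefix
  C='10' vs E='111': no prefix
  A='110' vs F='0': no prefix
  A='110' vs C='10': no prefix
  A='110' vs E='111': no prefix
  E='111' vs F='0': no prefix
  E='111' vs C='10': no prefix
  E='111' vs A='110': no prefix
No violation found over all pairs.

YES -- this is a valid prefix code. No codeword is a prefix of any other codeword.


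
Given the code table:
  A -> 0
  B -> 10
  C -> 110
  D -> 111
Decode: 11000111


Decoding:
110 -> C
0 -> A
0 -> A
111 -> D


Result: CAAD


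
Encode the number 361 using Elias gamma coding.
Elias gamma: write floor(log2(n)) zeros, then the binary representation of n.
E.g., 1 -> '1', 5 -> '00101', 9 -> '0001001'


num_bits = floor(log2(361)) + 1 = 9
leading_zeros = num_bits - 1 = 8
binary(361) = 101101001

Elias gamma(361) = '00000000' + '101101001' = 00000000101101001 (17 bits)


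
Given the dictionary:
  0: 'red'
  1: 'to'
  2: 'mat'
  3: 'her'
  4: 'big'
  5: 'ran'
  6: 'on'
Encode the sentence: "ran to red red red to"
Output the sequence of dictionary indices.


Look up each word in the dictionary:
  'ran' -> 5
  'to' -> 1
  'red' -> 0
  'red' -> 0
  'red' -> 0
  'to' -> 1

Encoded: [5, 1, 0, 0, 0, 1]


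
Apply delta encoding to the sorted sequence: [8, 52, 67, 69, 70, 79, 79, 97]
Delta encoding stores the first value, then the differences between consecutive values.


First value: 8
Deltas:
  52 - 8 = 44
  67 - 52 = 15
  69 - 67 = 2
  70 - 69 = 1
  79 - 70 = 9
  79 - 79 = 0
  97 - 79 = 18


Delta encoded: [8, 44, 15, 2, 1, 9, 0, 18]


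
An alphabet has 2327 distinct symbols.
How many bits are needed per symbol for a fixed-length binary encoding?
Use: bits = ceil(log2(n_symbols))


log2(2327) = 11.1843
Bracket: 2^11 = 2048 < 2327 <= 2^12 = 4096
So ceil(log2(2327)) = 12

bits = ceil(log2(2327)) = ceil(11.1843) = 12 bits


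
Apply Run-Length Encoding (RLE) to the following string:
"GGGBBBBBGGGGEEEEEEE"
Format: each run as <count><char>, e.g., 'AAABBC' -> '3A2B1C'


Scanning runs left to right:
  i=0: run of 'G' x 3 -> '3G'
  i=3: run of 'B' x 5 -> '5B'
  i=8: run of 'G' x 4 -> '4G'
  i=12: run of 'E' x 7 -> '7E'

RLE = 3G5B4G7E


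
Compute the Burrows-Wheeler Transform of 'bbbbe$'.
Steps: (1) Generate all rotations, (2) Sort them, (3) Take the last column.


Rotations (sorted):
  0: $bbbbe -> last char: e
  1: bbbbe$ -> last char: $
  2: bbbe$b -> last char: b
  3: bbe$bb -> last char: b
  4: be$bbb -> last char: b
  5: e$bbbb -> last char: b


BWT = e$bbbb


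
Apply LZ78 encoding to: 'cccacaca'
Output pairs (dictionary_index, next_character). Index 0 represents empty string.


LZ78 encoding steps:
Dictionary: {0: ''}
Step 1: w='' (idx 0), next='c' -> output (0, 'c'), add 'c' as idx 1
Step 2: w='c' (idx 1), next='c' -> output (1, 'c'), add 'cc' as idx 2
Step 3: w='' (idx 0), next='a' -> output (0, 'a'), add 'a' as idx 3
Step 4: w='c' (idx 1), next='a' -> output (1, 'a'), add 'ca' as idx 4
Step 5: w='ca' (idx 4), end of input -> output (4, '')


Encoded: [(0, 'c'), (1, 'c'), (0, 'a'), (1, 'a'), (4, '')]


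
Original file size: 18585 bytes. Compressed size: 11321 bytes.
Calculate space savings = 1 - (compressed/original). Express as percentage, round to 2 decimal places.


ratio = compressed/original = 11321/18585 = 0.609147
savings = 1 - ratio = 1 - 0.609147 = 0.390853
as a percentage: 0.390853 * 100 = 39.09%

Space savings = 1 - 11321/18585 = 39.09%


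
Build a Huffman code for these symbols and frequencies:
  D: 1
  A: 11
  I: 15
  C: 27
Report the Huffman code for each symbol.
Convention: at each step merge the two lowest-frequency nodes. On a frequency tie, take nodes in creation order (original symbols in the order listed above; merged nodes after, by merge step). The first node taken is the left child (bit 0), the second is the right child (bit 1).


Huffman tree construction:
Step 1: Merge D(1) + A(11) = 12
Step 2: Merge (D+A)(12) + I(15) = 27
Step 3: Merge C(27) + ((D+A)+I)(27) = 54
Read each symbol's code off the tree from the root (left child = 0, right child = 1).

Codes:
  D: 100 (length 3)
  A: 101 (length 3)
  I: 11 (length 2)
  C: 0 (length 1)
Average code length: 93/54 = 1.7222 bits/symbol


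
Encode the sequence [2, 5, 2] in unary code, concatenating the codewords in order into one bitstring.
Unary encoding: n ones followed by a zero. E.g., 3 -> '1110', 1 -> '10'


Encode each number as n ones followed by a terminating 0:
  2 -> 110 (3 bits)
  5 -> 111110 (6 bits)
  2 -> 110 (3 bits)
Total length = 3 + 6 + 3 = 12 bits.

Unary([2, 5, 2]) = 110111110110 (12 bits)


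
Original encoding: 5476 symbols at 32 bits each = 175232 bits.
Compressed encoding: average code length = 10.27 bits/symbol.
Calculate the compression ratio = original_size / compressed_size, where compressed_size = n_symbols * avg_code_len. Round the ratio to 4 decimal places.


original_size = n_symbols * orig_bits = 5476 * 32 = 175232 bits
compressed_size = n_symbols * avg_code_len = 5476 * 10.27 = 56238.52 bits
ratio = original_size / compressed_size = 175232 / 56238.52 = 3.1159

Compression ratio = 3.1159


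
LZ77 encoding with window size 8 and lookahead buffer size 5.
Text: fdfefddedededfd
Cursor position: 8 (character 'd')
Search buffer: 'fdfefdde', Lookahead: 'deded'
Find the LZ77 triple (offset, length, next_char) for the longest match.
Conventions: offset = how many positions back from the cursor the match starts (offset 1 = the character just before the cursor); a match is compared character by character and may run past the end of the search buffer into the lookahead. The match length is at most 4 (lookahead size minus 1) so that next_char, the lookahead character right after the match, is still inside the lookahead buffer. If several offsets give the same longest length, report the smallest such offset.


Try each offset into the search buffer:
  offset=1 (pos 7, char 'e'): match length 0
  offset=2 (pos 6, char 'd'): match length 4
  offset=3 (pos 5, char 'd'): match length 1
  offset=4 (pos 4, char 'f'): match length 0
  offset=5 (pos 3, char 'e'): match length 0
  offset=6 (pos 2, char 'f'): match length 0
  offset=7 (pos 1, char 'd'): match length 1
  offset=8 (pos 0, char 'f'): match length 0
Longest match has length 4 at offset 2.
next_char = character at position 8 + 4 = 12 -> 'd'

Best match: offset=2, length=4 (matching 'dede' starting at position 6)
LZ77 triple: (2, 4, 'd')


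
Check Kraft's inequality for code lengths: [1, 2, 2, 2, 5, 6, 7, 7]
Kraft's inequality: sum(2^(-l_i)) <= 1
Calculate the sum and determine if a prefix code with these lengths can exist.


Sum = 2^(-1) + 2^(-2) + 2^(-2) + 2^(-2) + 2^(-5) + 2^(-6) + 2^(-7) + 2^(-7)
    = 0.5 + 0.25 + 0.25 + 0.25 + 0.03125 + 0.015625 + 0.0078125 + 0.0078125
    = 168/128 = 1.3125
Since 1.3125 > 1, Kraft's inequality is NOT satisfied.
A prefix code with these lengths CANNOT exist.

Kraft sum = 1.3125. Not satisfied.


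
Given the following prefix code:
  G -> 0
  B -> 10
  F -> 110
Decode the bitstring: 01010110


Decoding step by step:
Bits 0 -> G
Bits 10 -> B
Bits 10 -> B
Bits 110 -> F


Decoded message: GBBF


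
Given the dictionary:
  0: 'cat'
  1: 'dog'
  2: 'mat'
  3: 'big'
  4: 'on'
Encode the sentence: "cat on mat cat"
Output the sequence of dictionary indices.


Look up each word in the dictionary:
  'cat' -> 0
  'on' -> 4
  'mat' -> 2
  'cat' -> 0

Encoded: [0, 4, 2, 0]


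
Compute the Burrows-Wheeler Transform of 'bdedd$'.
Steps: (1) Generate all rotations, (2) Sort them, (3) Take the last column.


Rotations (sorted):
  0: $bdedd -> last char: d
  1: bdedd$ -> last char: $
  2: d$bded -> last char: d
  3: dd$bde -> last char: e
  4: dedd$b -> last char: b
  5: edd$bd -> last char: d


BWT = d$debd


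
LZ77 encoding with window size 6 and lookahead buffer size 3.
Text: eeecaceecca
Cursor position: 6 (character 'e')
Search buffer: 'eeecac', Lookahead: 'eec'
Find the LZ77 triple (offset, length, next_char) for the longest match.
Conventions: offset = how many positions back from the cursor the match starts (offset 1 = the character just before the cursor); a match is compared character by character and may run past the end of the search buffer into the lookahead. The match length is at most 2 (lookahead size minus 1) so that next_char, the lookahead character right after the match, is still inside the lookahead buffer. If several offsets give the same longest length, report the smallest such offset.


Try each offset into the search buffer:
  offset=1 (pos 5, char 'c'): match length 0
  offset=2 (pos 4, char 'a'): match length 0
  offset=3 (pos 3, char 'c'): match length 0
  offset=4 (pos 2, char 'e'): match length 1
  offset=5 (pos 1, char 'e'): match length 2
  offset=6 (pos 0, char 'e'): match length 2
Longest match has length 2, found at offsets 5, 6; take the smallest, offset 5.
next_char = character at position 6 + 2 = 8 -> 'c'

Best match: offset=5, length=2 (matching 'ee' starting at position 1)
LZ77 triple: (5, 2, 'c')


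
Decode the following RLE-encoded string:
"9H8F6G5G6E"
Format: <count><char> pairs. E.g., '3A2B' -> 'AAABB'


Expanding each <count><char> pair:
  9H -> 'HHHHHHHHH'
  8F -> 'FFFFFFFF'
  6G -> 'GGGGGG'
  5G -> 'GGGGG'
  6E -> 'EEEEEE'

Decoded = HHHHHHHHHFFFFFFFFGGGGGGGGGGGEEEEEE


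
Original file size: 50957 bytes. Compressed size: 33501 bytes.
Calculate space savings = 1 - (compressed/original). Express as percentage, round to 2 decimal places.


ratio = compressed/original = 33501/50957 = 0.657437
savings = 1 - ratio = 1 - 0.657437 = 0.342563
as a percentage: 0.342563 * 100 = 34.26%

Space savings = 1 - 33501/50957 = 34.26%


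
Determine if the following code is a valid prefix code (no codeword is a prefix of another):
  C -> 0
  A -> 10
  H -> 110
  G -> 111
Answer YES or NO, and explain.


Checking each pair (does one codeword prefix another?):
  C='0' vs A='10': no prefix
  C='0' vs H='110': no prefix
  C='0' vs G='111': no prefix
  A='10' vs C='0': no prefix
  A='10' vs H='110': no prefix
  A='10' vs G='111': no prefix
  H='110' vs C='0': no prefix
  H='110' vs A='10': no prefix
  H='110' vs G='111': no prefix
  G='111' vs C='0': no prefix
  G='111' vs A='10': no prefix
  G='111' vs H='110': no prefix
No violation found over all pairs.

YES -- this is a valid prefix code. No codeword is a prefix of any other codeword.


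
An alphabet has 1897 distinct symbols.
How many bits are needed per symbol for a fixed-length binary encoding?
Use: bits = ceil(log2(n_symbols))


log2(1897) = 10.8895
Bracket: 2^10 = 1024 < 1897 <= 2^11 = 2048
So ceil(log2(1897)) = 11

bits = ceil(log2(1897)) = ceil(10.8895) = 11 bits


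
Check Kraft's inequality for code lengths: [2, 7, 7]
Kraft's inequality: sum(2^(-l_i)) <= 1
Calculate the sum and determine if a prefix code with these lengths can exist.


Sum = 2^(-2) + 2^(-7) + 2^(-7)
    = 0.25 + 0.0078125 + 0.0078125
    = 34/128 = 0.265625
Since 0.265625 <= 1, Kraft's inequality IS satisfied.
A prefix code with these lengths CAN exist.

Kraft sum = 0.265625. Satisfied.


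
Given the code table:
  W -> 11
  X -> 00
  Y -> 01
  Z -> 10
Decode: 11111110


Decoding:
11 -> W
11 -> W
11 -> W
10 -> Z


Result: WWWZ


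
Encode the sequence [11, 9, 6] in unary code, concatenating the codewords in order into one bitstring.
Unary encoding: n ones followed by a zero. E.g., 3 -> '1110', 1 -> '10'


Encode each number as n ones followed by a terminating 0:
  11 -> 111111111110 (12 bits)
  9 -> 1111111110 (10 bits)
  6 -> 1111110 (7 bits)
Total length = 12 + 10 + 7 = 29 bits.

Unary([11, 9, 6]) = 11111111111011111111101111110 (29 bits)


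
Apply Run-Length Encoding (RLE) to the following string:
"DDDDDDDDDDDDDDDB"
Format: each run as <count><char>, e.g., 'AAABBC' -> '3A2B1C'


Scanning runs left to right:
  i=0: run of 'D' x 15 -> '15D'
  i=15: run of 'B' x 1 -> '1B'

RLE = 15D1B


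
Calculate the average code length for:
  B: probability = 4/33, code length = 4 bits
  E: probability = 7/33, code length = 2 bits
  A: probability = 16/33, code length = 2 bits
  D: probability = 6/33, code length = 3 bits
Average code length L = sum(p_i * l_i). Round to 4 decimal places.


Weighted contributions p_i * l_i:
  B: (4/33) * 4 = 16/33
  E: (7/33) * 2 = 14/33
  A: (16/33) * 2 = 32/33
  D: (6/33) * 3 = 18/33
Sum = (16 + 14 + 32 + 18)/33 = 80/33

L = 80/33 = 2.4242 bits/symbol


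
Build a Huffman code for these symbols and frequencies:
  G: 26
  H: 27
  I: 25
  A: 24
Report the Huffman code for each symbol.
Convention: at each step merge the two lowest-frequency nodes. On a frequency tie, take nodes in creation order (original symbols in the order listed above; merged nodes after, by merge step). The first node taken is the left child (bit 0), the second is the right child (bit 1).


Huffman tree construction:
Step 1: Merge A(24) + I(25) = 49
Step 2: Merge G(26) + H(27) = 53
Step 3: Merge (A+I)(49) + (G+H)(53) = 102
Read each symbol's code off the tree from the root (left child = 0, right child = 1).

Codes:
  G: 10 (length 2)
  H: 11 (length 2)
  I: 01 (length 2)
  A: 00 (length 2)
Average code length: 204/102 = 2.0000 bits/symbol


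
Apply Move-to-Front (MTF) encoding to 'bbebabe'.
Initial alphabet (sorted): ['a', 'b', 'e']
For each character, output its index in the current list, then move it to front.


MTF encoding:
'b': index 1 in ['a', 'b', 'e'] -> ['b', 'a', 'e']
'b': index 0 in ['b', 'a', 'e'] -> ['b', 'a', 'e']
'e': index 2 in ['b', 'a', 'e'] -> ['e', 'b', 'a']
'b': index 1 in ['e', 'b', 'a'] -> ['b', 'e', 'a']
'a': index 2 in ['b', 'e', 'a'] -> ['a', 'b', 'e']
'b': index 1 in ['a', 'b', 'e'] -> ['b', 'a', 'e']
'e': index 2 in ['b', 'a', 'e'] -> ['e', 'b', 'a']


Output: [1, 0, 2, 1, 2, 1, 2]


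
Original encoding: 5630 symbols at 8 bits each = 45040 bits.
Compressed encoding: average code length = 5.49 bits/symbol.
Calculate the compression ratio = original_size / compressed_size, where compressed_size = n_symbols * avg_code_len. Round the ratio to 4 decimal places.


original_size = n_symbols * orig_bits = 5630 * 8 = 45040 bits
compressed_size = n_symbols * avg_code_len = 5630 * 5.49 = 30908.7 bits
ratio = original_size / compressed_size = 45040 / 30908.7 = 1.4572

Compression ratio = 1.4572


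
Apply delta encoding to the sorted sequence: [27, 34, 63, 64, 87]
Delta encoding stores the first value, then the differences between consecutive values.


First value: 27
Deltas:
  34 - 27 = 7
  63 - 34 = 29
  64 - 63 = 1
  87 - 64 = 23


Delta encoded: [27, 7, 29, 1, 23]


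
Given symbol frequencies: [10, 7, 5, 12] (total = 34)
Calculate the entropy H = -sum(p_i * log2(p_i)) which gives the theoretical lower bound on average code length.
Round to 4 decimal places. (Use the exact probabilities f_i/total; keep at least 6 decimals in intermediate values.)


Per-symbol terms -p_i * log2(p_i) with p_i = f_i/34:
  p = 10/34 = 0.294118: log2(p) = -1.765535, -p*log2(p) = 0.519275
  p = 7/34 = 0.205882: log2(p) = -2.280108, -p*log2(p) = 0.469434
  p = 5/34 = 0.147059: log2(p) = -2.765535, -p*log2(p) = 0.406696
  p = 12/34 = 0.352941: log2(p) = -1.502500, -p*log2(p) = 0.530294
H = 0.519275 + 0.469434 + 0.406696 + 0.530294 = 1.925699

H = 1.9257 bits/symbol


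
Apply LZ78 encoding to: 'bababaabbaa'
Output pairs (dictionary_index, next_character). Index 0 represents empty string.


LZ78 encoding steps:
Dictionary: {0: ''}
Step 1: w='' (idx 0), next='b' -> output (0, 'b'), add 'b' as idx 1
Step 2: w='' (idx 0), next='a' -> output (0, 'a'), add 'a' as idx 2
Step 3: w='b' (idx 1), next='a' -> output (1, 'a'), add 'ba' as idx 3
Step 4: w='ba' (idx 3), next='a' -> output (3, 'a'), add 'baa' as idx 4
Step 5: w='b' (idx 1), next='b' -> output (1, 'b'), add 'bb' as idx 5
Step 6: w='a' (idx 2), next='a' -> output (2, 'a'), add 'aa' as idx 6


Encoded: [(0, 'b'), (0, 'a'), (1, 'a'), (3, 'a'), (1, 'b'), (2, 'a')]


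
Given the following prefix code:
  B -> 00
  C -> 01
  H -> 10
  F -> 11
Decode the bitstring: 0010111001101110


Decoding step by step:
Bits 00 -> B
Bits 10 -> H
Bits 11 -> F
Bits 10 -> H
Bits 01 -> C
Bits 10 -> H
Bits 11 -> F
Bits 10 -> H


Decoded message: BHFHCHFH


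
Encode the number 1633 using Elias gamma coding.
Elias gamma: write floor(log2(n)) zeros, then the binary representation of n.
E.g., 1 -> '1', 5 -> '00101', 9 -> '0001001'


num_bits = floor(log2(1633)) + 1 = 11
leading_zeros = num_bits - 1 = 10
binary(1633) = 11001100001

Elias gamma(1633) = '0000000000' + '11001100001' = 000000000011001100001 (21 bits)


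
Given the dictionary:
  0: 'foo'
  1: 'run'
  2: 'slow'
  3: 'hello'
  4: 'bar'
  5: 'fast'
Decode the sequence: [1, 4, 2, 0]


Look up each index in the dictionary:
  1 -> 'run'
  4 -> 'bar'
  2 -> 'slow'
  0 -> 'foo'

Decoded: "run bar slow foo"


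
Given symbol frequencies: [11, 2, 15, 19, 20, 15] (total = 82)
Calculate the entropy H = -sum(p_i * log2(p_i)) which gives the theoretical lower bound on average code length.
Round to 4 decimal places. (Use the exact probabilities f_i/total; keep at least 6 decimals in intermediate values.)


Per-symbol terms -p_i * log2(p_i) with p_i = f_i/82:
  p = 11/82 = 0.134146: log2(p) = -2.898120, -p*log2(p) = 0.388772
  p = 2/82 = 0.024390: log2(p) = -5.357552, -p*log2(p) = 0.130672
  p = 15/82 = 0.182927: log2(p) = -2.450661, -p*log2(p) = 0.448292
  p = 19/82 = 0.231707: log2(p) = -2.109624, -p*log2(p) = 0.488815
  p = 20/82 = 0.243902: log2(p) = -2.035624, -p*log2(p) = 0.496494
  p = 15/82 = 0.182927: log2(p) = -2.450661, -p*log2(p) = 0.448292
H = 0.388772 + 0.130672 + 0.448292 + 0.488815 + 0.496494 + 0.448292 = 2.401337

H = 2.4013 bits/symbol


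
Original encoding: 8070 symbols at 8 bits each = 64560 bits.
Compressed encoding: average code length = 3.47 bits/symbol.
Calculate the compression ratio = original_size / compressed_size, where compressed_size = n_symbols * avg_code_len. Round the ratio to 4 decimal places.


original_size = n_symbols * orig_bits = 8070 * 8 = 64560 bits
compressed_size = n_symbols * avg_code_len = 8070 * 3.47 = 28002.9 bits
ratio = original_size / compressed_size = 64560 / 28002.9 = 2.3055

Compression ratio = 2.3055


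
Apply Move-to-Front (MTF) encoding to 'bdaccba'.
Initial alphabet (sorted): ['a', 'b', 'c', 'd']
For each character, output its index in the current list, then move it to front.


MTF encoding:
'b': index 1 in ['a', 'b', 'c', 'd'] -> ['b', 'a', 'c', 'd']
'd': index 3 in ['b', 'a', 'c', 'd'] -> ['d', 'b', 'a', 'c']
'a': index 2 in ['d', 'b', 'a', 'c'] -> ['a', 'd', 'b', 'c']
'c': index 3 in ['a', 'd', 'b', 'c'] -> ['c', 'a', 'd', 'b']
'c': index 0 in ['c', 'a', 'd', 'b'] -> ['c', 'a', 'd', 'b']
'b': index 3 in ['c', 'a', 'd', 'b'] -> ['b', 'c', 'a', 'd']
'a': index 2 in ['b', 'c', 'a', 'd'] -> ['a', 'b', 'c', 'd']


Output: [1, 3, 2, 3, 0, 3, 2]


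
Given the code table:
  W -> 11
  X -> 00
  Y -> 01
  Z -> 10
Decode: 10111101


Decoding:
10 -> Z
11 -> W
11 -> W
01 -> Y


Result: ZWWY


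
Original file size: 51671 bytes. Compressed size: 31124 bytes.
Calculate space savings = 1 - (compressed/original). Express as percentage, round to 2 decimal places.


ratio = compressed/original = 31124/51671 = 0.602349
savings = 1 - ratio = 1 - 0.602349 = 0.397651
as a percentage: 0.397651 * 100 = 39.77%

Space savings = 1 - 31124/51671 = 39.77%


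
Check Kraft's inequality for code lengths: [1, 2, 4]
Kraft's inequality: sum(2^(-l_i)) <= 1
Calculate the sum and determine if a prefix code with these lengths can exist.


Sum = 2^(-1) + 2^(-2) + 2^(-4)
    = 0.5 + 0.25 + 0.0625
    = 13/16 = 0.8125
Since 0.8125 <= 1, Kraft's inequality IS satisfied.
A prefix code with these lengths CAN exist.

Kraft sum = 0.8125. Satisfied.


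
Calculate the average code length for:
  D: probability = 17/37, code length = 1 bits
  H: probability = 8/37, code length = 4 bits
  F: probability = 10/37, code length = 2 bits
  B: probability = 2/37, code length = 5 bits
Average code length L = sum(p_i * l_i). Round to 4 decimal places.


Weighted contributions p_i * l_i:
  D: (17/37) * 1 = 17/37
  H: (8/37) * 4 = 32/37
  F: (10/37) * 2 = 20/37
  B: (2/37) * 5 = 10/37
Sum = (17 + 32 + 20 + 10)/37 = 79/37

L = 79/37 = 2.1351 bits/symbol


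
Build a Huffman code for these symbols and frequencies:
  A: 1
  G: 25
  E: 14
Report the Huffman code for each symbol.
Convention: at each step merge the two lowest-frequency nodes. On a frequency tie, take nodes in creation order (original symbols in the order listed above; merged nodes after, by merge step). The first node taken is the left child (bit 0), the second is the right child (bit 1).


Huffman tree construction:
Step 1: Merge A(1) + E(14) = 15
Step 2: Merge (A+E)(15) + G(25) = 40
Read each symbol's code off the tree from the root (left child = 0, right child = 1).

Codes:
  A: 00 (length 2)
  G: 1 (length 1)
  E: 01 (length 2)
Average code length: 55/40 = 1.3750 bits/symbol


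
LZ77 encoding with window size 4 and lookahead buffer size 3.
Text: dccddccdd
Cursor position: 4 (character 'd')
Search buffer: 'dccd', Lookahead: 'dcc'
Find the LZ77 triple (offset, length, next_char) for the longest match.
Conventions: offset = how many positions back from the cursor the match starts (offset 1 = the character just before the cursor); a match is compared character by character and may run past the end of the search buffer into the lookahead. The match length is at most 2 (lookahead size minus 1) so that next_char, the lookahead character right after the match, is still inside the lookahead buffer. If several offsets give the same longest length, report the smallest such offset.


Try each offset into the search buffer:
  offset=1 (pos 3, char 'd'): match length 1
  offset=2 (pos 2, char 'c'): match length 0
  offset=3 (pos 1, char 'c'): match length 0
  offset=4 (pos 0, char 'd'): match length 2
Longest match has length 2 at offset 4.
next_char = character at position 4 + 2 = 6 -> 'c'

Best match: offset=4, length=2 (matching 'dc' starting at position 0)
LZ77 triple: (4, 2, 'c')


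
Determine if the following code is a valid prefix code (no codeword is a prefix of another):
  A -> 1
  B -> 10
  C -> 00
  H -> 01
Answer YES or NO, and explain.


Checking each pair (does one codeword prefix another?):
  A='1' vs B='10': prefix -- VIOLATION

NO -- this is NOT a valid prefix code. A (1) is a prefix of B (10).


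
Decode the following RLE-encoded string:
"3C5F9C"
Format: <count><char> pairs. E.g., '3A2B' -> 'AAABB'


Expanding each <count><char> pair:
  3C -> 'CCC'
  5F -> 'FFFFF'
  9C -> 'CCCCCCCCC'

Decoded = CCCFFFFFCCCCCCCCC


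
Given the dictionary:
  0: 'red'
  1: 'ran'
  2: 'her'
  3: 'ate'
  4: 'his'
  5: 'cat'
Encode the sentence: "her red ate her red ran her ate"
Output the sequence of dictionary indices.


Look up each word in the dictionary:
  'her' -> 2
  'red' -> 0
  'ate' -> 3
  'her' -> 2
  'red' -> 0
  'ran' -> 1
  'her' -> 2
  'ate' -> 3

Encoded: [2, 0, 3, 2, 0, 1, 2, 3]


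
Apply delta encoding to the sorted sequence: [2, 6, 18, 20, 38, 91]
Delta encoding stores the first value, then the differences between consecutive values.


First value: 2
Deltas:
  6 - 2 = 4
  18 - 6 = 12
  20 - 18 = 2
  38 - 20 = 18
  91 - 38 = 53


Delta encoded: [2, 4, 12, 2, 18, 53]


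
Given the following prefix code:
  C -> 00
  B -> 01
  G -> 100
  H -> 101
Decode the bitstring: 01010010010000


Decoding step by step:
Bits 01 -> B
Bits 01 -> B
Bits 00 -> C
Bits 100 -> G
Bits 100 -> G
Bits 00 -> C


Decoded message: BBCGGC


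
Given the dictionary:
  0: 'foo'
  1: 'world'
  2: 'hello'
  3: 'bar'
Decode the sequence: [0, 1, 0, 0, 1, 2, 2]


Look up each index in the dictionary:
  0 -> 'foo'
  1 -> 'world'
  0 -> 'foo'
  0 -> 'foo'
  1 -> 'world'
  2 -> 'hello'
  2 -> 'hello'

Decoded: "foo world foo foo world hello hello"


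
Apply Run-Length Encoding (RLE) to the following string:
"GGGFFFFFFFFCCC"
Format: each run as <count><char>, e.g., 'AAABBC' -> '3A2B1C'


Scanning runs left to right:
  i=0: run of 'G' x 3 -> '3G'
  i=3: run of 'F' x 8 -> '8F'
  i=11: run of 'C' x 3 -> '3C'

RLE = 3G8F3C


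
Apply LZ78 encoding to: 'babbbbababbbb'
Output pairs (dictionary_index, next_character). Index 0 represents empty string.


LZ78 encoding steps:
Dictionary: {0: ''}
Step 1: w='' (idx 0), next='b' -> output (0, 'b'), add 'b' as idx 1
Step 2: w='' (idx 0), next='a' -> output (0, 'a'), add 'a' as idx 2
Step 3: w='b' (idx 1), next='b' -> output (1, 'b'), add 'bb' as idx 3
Step 4: w='bb' (idx 3), next='a' -> output (3, 'a'), add 'bba' as idx 4
Step 5: w='b' (idx 1), next='a' -> output (1, 'a'), add 'ba' as idx 5
Step 6: w='bb' (idx 3), next='b' -> output (3, 'b'), add 'bbb' as idx 6
Step 7: w='b' (idx 1), end of input -> output (1, '')


Encoded: [(0, 'b'), (0, 'a'), (1, 'b'), (3, 'a'), (1, 'a'), (3, 'b'), (1, '')]


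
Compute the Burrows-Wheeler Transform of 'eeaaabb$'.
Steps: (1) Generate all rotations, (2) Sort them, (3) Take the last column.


Rotations (sorted):
  0: $eeaaabb -> last char: b
  1: aaabb$ee -> last char: e
  2: aabb$eea -> last char: a
  3: abb$eeaa -> last char: a
  4: b$eeaaab -> last char: b
  5: bb$eeaaa -> last char: a
  6: eaaabb$e -> last char: e
  7: eeaaabb$ -> last char: $


BWT = beaabae$


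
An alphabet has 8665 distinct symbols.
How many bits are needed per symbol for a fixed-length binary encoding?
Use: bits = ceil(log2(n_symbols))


log2(8665) = 13.081
Bracket: 2^13 = 8192 < 8665 <= 2^14 = 16384
So ceil(log2(8665)) = 14

bits = ceil(log2(8665)) = ceil(13.081) = 14 bits


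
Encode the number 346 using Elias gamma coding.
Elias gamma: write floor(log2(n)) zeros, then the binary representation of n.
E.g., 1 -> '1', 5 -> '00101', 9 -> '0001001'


num_bits = floor(log2(346)) + 1 = 9
leading_zeros = num_bits - 1 = 8
binary(346) = 101011010

Elias gamma(346) = '00000000' + '101011010' = 00000000101011010 (17 bits)


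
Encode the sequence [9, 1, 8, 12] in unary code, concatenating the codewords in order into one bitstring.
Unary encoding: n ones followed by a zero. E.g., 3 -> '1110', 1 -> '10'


Encode each number as n ones followed by a terminating 0:
  9 -> 1111111110 (10 bits)
  1 -> 10 (2 bits)
  8 -> 111111110 (9 bits)
  12 -> 1111111111110 (13 bits)
Total length = 10 + 2 + 9 + 13 = 34 bits.

Unary([9, 1, 8, 12]) = 1111111110101111111101111111111110 (34 bits)


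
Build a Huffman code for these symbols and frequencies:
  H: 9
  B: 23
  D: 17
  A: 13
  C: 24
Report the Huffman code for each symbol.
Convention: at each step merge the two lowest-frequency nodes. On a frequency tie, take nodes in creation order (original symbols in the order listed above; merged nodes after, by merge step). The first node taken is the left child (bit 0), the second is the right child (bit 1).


Huffman tree construction:
Step 1: Merge H(9) + A(13) = 22
Step 2: Merge D(17) + (H+A)(22) = 39
Step 3: Merge B(23) + C(24) = 47
Step 4: Merge (D+(H+A))(39) + (B+C)(47) = 86
Read each symbol's code off the tree from the root (left child = 0, right child = 1).

Codes:
  H: 010 (length 3)
  B: 10 (length 2)
  D: 00 (length 2)
  A: 011 (length 3)
  C: 11 (length 2)
Average code length: 194/86 = 2.2558 bits/symbol


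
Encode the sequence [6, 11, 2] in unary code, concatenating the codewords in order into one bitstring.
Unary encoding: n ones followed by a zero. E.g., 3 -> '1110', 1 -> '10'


Encode each number as n ones followed by a terminating 0:
  6 -> 1111110 (7 bits)
  11 -> 111111111110 (12 bits)
  2 -> 110 (3 bits)
Total length = 7 + 12 + 3 = 22 bits.

Unary([6, 11, 2]) = 1111110111111111110110 (22 bits)


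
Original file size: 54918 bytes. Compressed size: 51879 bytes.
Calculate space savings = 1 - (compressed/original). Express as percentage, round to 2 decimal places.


ratio = compressed/original = 51879/54918 = 0.944663
savings = 1 - ratio = 1 - 0.944663 = 0.055337
as a percentage: 0.055337 * 100 = 5.53%

Space savings = 1 - 51879/54918 = 5.53%


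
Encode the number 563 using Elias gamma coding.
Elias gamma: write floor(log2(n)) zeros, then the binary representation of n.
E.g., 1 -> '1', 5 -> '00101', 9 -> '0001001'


num_bits = floor(log2(563)) + 1 = 10
leading_zeros = num_bits - 1 = 9
binary(563) = 1000110011

Elias gamma(563) = '000000000' + '1000110011' = 0000000001000110011 (19 bits)


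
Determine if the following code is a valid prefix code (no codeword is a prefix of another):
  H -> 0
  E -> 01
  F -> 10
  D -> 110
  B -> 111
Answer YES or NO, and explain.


Checking each pair (does one codeword prefix another?):
  H='0' vs E='01': prefix -- VIOLATION

NO -- this is NOT a valid prefix code. H (0) is a prefix of E (01).


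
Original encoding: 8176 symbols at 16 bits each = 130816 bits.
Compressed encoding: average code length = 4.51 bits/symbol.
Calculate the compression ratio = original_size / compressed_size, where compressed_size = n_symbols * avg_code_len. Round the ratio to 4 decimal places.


original_size = n_symbols * orig_bits = 8176 * 16 = 130816 bits
compressed_size = n_symbols * avg_code_len = 8176 * 4.51 = 36873.76 bits
ratio = original_size / compressed_size = 130816 / 36873.76 = 3.5477

Compression ratio = 3.5477
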